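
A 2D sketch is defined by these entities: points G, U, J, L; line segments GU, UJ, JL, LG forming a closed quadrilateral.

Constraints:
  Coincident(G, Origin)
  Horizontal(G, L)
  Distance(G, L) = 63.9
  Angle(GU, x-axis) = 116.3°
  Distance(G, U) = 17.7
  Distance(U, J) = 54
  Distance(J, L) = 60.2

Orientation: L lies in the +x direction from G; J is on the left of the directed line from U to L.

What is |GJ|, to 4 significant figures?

61.02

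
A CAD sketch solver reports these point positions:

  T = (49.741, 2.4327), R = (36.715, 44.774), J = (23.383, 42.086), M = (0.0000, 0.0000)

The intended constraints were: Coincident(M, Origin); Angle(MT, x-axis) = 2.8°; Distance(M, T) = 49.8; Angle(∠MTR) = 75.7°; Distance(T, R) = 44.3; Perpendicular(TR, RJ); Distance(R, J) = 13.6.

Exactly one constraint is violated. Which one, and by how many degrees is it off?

Perpendicular(TR, RJ) — off by 5.70°.

M = (0.00, 0.00) ✓; MT at 2.800° ✓; |MT| = 49.80 ✓; ∠MTR = 75.70° ✓; |TR| = 44.30 ✓; ∠(TR, RJ) = 84.30° ✗; |RJ| = 13.60 ✓.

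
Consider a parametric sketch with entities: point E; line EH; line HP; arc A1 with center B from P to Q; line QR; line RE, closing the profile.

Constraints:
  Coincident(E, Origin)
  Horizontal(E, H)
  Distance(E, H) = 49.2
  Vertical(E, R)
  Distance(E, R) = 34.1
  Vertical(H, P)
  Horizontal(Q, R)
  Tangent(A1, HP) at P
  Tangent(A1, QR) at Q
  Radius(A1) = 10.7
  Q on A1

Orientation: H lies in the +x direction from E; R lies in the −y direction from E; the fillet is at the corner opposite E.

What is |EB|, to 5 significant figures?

45.053

ER is vertical with |ER| = 34.1 and R on the −y side, so R = (0.0000, -34.100). The virtual corner opposite E is at (49.200, -34.100). The tangent condition forces BP to be normal to HP and the tangent condition forces BQ to be normal to QR, with radius 10.7, so the center B sits 10.7 in from both sides at B = (38.500, -23.400). Then |EB| = |B − E| = 45.053.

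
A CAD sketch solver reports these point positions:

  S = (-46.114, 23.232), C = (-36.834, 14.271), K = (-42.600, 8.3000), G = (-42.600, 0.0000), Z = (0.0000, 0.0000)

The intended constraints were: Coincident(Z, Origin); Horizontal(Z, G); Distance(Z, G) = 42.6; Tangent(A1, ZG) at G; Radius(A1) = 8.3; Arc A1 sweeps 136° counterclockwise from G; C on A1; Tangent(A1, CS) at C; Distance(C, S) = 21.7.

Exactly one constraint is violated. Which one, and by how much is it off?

Distance(C, S) = 21.7 — off by 8.80.

Z = (0.00, 0.00) ✓; Z.y = 0.00, G.y = 0.00 ✓; |ZG| = 42.60 ✓; ∠(KG, GZ) = 90.00° ✓; |KG| = 8.300 ✓; bearing(K→C) − bearing(K→G) = 136.0° ✓; |KC| = 8.301 ✓; ∠(KC, CS) = 90.00° ✓; |CS| = 12.90 ✗.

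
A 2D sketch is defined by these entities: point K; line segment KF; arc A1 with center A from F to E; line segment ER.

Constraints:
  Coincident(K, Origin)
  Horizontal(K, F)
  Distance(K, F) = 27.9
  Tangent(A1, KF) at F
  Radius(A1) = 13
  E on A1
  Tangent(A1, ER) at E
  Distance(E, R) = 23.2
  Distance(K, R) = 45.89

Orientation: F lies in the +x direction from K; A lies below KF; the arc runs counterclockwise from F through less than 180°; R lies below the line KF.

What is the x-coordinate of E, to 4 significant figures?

15.71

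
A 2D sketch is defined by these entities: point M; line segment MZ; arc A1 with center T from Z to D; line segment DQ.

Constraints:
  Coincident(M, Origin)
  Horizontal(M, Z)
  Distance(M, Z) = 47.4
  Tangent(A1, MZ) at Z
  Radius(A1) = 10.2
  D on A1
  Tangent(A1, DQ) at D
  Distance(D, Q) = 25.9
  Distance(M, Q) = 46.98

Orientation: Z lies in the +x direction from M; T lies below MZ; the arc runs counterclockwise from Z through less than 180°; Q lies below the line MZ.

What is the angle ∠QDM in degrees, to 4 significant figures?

92.03°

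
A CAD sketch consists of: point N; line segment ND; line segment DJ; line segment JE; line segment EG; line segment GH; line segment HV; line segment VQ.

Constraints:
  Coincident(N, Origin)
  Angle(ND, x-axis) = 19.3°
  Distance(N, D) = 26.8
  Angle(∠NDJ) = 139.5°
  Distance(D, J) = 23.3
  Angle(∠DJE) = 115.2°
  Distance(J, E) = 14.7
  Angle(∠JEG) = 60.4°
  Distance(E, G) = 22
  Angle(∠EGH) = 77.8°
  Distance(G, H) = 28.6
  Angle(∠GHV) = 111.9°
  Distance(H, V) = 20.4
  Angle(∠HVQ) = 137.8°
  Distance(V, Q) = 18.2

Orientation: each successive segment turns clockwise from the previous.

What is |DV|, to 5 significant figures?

40.203

N is at the origin; ND runs at 19.3° with length 26.8, so D = (25.294, 8.8578). ∠NDJ = 139.5° gives DJ at -21.200° from the x-axis; with |DJ| = 23.3, J = (47.017, 0.43193). ∠DJE = 115.2° gives JE at -86.000° from the x-axis; with |JE| = 14.7, E = (48.042, -14.232). ∠JEG = 60.4° gives EG at 154.40° from the x-axis; with |EG| = 22.0, G = (28.202, -4.7264). ∠EGH = 77.8° gives GH at 52.200° from the x-axis; with |GH| = 28.6, H = (45.731, 17.872). ∠GHV = 111.9° gives HV at -15.900° from the x-axis; with |HV| = 20.4, V = (65.351, 12.283). Then |DV| = |V − D| = 40.203.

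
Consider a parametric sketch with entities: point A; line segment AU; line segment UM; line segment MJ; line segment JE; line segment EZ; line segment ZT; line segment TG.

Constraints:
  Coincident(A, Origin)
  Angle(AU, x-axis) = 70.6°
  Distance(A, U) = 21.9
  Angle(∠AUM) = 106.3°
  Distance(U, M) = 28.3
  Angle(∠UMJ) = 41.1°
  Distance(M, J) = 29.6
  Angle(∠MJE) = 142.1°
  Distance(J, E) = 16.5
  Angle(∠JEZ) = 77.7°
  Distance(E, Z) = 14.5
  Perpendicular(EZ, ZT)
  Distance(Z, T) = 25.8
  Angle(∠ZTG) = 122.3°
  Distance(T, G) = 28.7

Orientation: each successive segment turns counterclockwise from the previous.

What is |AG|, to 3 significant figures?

38.0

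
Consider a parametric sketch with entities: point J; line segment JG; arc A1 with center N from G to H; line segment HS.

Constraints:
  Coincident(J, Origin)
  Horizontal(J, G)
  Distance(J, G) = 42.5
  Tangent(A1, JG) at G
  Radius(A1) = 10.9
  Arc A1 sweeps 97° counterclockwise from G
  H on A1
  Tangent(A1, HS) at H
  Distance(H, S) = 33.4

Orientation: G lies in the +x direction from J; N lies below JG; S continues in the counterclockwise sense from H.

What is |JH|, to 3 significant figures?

34.0

J is at the origin; JG is horizontal with |JG| = 42.5 and G on the +x side, so G = (42.5, 0.00). The tangent condition forces NG to be normal to JG, so N = G + (0, -10.9) = (42.5, -10.9). On A1, G sits at bearing 90° from N; a 97° counterclockwise sweep puts H at bearing 187°, so H = N + 10.9·(cos 187°, sin 187°) = (31.7, -12.2). Then |JH| = |H − J| = 34.0.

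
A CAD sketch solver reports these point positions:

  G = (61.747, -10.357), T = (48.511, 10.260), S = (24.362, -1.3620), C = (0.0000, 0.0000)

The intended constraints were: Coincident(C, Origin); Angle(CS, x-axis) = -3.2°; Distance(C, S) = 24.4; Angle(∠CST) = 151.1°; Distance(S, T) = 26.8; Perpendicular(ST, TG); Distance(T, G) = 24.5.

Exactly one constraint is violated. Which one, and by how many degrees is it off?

Perpendicular(ST, TG) — off by 7.00°.

C = (0.00, 0.00) ✓; CS at -3.200° ✓; |CS| = 24.40 ✓; ∠CST = 151.1° ✓; |ST| = 26.80 ✓; ∠(ST, TG) = 83.00° ✗; |TG| = 24.50 ✓.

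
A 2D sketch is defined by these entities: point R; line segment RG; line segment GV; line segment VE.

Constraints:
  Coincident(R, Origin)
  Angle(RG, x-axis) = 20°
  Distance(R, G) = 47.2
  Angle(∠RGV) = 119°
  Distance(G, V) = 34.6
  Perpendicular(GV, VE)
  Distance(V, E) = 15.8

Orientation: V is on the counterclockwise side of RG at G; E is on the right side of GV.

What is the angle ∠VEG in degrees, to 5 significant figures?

65.456°

∠RGV = 119.0°, so GV runs at 20.0° + (180° − 119.0°) = 81.000° from the x-axis; with |GV| = 34.6, V = G + 34.6·(cos 81.000°, sin 81.000°) = (49.766, 50.317). GV ⟂ VE; with |VE| = 15.8 on the right of GV, E = V + 15.8·(0.98769, -0.15643) = (65.372, 47.846). Then cos ∠VEG = EV·EG / (|EV||EG|), giving 65.456°.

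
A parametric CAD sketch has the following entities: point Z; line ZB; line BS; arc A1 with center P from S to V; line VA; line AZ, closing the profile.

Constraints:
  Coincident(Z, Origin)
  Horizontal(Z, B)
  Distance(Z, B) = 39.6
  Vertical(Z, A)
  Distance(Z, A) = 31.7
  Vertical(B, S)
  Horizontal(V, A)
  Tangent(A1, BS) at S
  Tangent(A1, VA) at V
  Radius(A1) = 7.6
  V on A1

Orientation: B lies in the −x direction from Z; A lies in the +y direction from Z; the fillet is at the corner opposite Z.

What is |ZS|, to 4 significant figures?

46.36

Z is at the origin; ZB is horizontal with |ZB| = 39.6 and B on the −x side, so B = (-39.60, 0.000). ZA is vertical with |ZA| = 31.7 and A on the +y side, so A = (0.000, 31.70). The virtual corner opposite Z is at (-39.60, 31.70). A1 meets BS tangentially, so PS is at right angles to BS and A1 meets VA tangentially, so PV is at right angles to VA, with radius 7.6, so the center P sits 7.6 in from both sides at P = (-32.00, 24.10). That places the tangent points at S = (-39.60, 24.10) on BS and V = (-32.00, 31.70) on VA. Then |ZS| = |S − Z| = 46.36.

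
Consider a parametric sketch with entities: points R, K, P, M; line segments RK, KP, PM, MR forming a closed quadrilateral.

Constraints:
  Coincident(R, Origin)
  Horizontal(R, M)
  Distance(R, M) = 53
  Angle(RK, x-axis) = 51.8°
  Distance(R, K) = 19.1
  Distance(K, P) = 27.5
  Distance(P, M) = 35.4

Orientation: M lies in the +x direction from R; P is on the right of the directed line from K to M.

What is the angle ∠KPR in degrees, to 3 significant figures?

43.5°

R is at the origin; RM is horizontal with |RM| = 53.0 and M in +x, so M = (53.0, 0). RK runs at 51.8° with |RK| = 19.1, so K = (11.8, 15.0). P is determined by |KP| = 27.5 and |PM| = 35.4 together: it lies at the intersection of circle(K, 27.5) and circle(M, 35.4). With |KM| = 43.8, the foot of the radical line on KM is 16.3 from K and the perpendicular offset is √(27.5² − 16.3²) = 22.2. Taking the right-of-KM solution: P = (19.5, -11.4).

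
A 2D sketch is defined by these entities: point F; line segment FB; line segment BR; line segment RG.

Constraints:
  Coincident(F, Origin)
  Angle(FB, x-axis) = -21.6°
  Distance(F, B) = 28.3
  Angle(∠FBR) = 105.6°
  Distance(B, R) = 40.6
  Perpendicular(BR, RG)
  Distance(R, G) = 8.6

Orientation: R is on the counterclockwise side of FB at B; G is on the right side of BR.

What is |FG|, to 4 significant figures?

60.08

F is at the origin; FB runs at -21.6° with length 28.3, so B = 28.3·(cos -21.6°, sin -21.6°) = (26.31, -10.42). ∠FBR = 105.6°, so BR runs at -21.6° + (180° − 105.6°) = 52.80° from the x-axis; with |BR| = 40.6, R = B + 40.6·(cos 52.80°, sin 52.80°) = (50.86, 21.92). BR is perpendicular to RG; with |RG| = 8.6 on the right of BR, G = R + 8.6·(0.7965, -0.6046) = (57.71, 16.72). Then |FG| = |G − F| = 60.08.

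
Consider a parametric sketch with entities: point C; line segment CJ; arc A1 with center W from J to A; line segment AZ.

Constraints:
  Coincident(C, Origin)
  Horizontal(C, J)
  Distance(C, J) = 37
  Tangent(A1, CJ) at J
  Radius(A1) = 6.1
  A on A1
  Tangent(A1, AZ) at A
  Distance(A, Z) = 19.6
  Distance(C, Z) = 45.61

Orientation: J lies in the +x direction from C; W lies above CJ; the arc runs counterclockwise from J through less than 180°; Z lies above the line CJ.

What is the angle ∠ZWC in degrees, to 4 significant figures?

99.45°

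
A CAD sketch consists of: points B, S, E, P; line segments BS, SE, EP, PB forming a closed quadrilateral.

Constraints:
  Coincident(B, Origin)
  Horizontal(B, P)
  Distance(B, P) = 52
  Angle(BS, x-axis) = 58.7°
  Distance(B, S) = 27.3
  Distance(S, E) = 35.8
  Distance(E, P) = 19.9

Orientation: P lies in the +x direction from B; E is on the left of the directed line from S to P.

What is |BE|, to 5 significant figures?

53.590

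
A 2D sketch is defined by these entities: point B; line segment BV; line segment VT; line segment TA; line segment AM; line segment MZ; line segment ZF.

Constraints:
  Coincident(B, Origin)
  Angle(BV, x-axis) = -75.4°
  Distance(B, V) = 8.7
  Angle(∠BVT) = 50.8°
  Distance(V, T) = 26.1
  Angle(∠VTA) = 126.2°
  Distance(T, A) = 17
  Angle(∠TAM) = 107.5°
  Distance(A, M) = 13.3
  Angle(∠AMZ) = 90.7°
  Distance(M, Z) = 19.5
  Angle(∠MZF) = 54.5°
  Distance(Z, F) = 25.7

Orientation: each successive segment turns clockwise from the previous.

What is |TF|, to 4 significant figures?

11.64

B is at the origin; BV runs at -75.4° with length 8.7, so V = (2.193, -8.419). ∠BVT = 50.8° gives VT at 155.4° from the x-axis; with |VT| = 26.1, T = (-21.54, 2.446). ∠VTA = 126.2° gives TA at 101.6° from the x-axis; with |TA| = 17.0, A = (-24.96, 19.10). ∠TAM = 107.5° gives AM at 29.10° from the x-axis; with |AM| = 13.3, M = (-13.34, 25.57). ∠AMZ = 90.7° gives MZ at -60.20° from the x-axis; with |MZ| = 19.5, Z = (-3.644, 8.645). ∠MZF = 54.5° gives ZF at 174.3° from the x-axis; with |ZF| = 25.7, F = (-29.22, 11.20). Then |TF| = |F − T| = 11.64.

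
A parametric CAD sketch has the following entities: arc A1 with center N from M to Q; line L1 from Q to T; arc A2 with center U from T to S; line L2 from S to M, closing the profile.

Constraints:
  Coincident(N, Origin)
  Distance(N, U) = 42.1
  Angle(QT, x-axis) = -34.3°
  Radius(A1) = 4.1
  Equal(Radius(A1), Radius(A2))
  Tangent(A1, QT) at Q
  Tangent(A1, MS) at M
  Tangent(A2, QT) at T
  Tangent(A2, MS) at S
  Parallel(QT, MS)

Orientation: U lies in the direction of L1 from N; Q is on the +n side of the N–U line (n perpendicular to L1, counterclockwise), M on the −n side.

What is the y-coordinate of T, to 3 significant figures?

-20.3

Tangency of A1 to both parallel lines with radius 4.1 puts Q and M at N ± 4.1·n: Q = (2.31, 3.39), M = (-2.31, -3.39). Equal radii place T and S the same way about U: T = U + 4.1·n = (37.1, -20.3), S = U − 4.1·n = (32.5, -27.1). So T.y = -20.3.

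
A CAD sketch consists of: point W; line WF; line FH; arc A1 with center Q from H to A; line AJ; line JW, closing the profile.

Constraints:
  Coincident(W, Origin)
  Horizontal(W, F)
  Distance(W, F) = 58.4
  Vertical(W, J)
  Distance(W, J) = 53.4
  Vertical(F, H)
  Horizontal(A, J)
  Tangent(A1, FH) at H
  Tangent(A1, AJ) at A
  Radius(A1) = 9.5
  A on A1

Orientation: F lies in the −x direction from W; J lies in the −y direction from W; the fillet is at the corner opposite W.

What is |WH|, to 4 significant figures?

73.06

W is at the origin; WF is horizontal with |WF| = 58.4 and F on the −x side, so F = (-58.40, 0.000). W and J share the same x with |WJ| = 53.4 and J on the −y side, so J = (0.000, -53.40). The virtual corner opposite W is at (-58.40, -53.40). Since A1 is tangent to FH there, QH ⟂ FH and the tangent condition forces QA to be normal to AJ, with radius 9.5, so the center Q sits 9.5 in from both sides at Q = (-48.90, -43.90). That places the tangent points at H = (-58.40, -43.90) on FH and A = (-48.90, -53.40) on AJ. Then |WH| = |H − W| = 73.06.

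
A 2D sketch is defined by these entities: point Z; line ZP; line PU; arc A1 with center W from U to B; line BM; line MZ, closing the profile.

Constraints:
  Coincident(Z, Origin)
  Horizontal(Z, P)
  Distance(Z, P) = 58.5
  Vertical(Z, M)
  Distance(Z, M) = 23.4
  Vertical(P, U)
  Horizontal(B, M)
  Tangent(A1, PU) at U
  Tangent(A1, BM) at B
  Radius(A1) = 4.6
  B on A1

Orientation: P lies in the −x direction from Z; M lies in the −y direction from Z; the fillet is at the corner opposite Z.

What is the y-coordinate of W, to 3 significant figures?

-18.8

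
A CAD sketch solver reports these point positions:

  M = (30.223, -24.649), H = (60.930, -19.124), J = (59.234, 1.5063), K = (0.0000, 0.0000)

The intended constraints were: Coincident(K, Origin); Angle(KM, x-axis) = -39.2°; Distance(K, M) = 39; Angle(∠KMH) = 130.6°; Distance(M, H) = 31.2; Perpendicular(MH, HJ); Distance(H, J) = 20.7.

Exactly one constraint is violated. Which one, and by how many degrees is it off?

Perpendicular(MH, HJ) — off by 5.50°.

K = (0.00, 0.00) ✓; KM at -39.20° ✓; |KM| = 39.00 ✓; ∠KMH = 130.6° ✓; |MH| = 31.20 ✓; ∠(MH, HJ) = 84.50° ✗; |HJ| = 20.70 ✓.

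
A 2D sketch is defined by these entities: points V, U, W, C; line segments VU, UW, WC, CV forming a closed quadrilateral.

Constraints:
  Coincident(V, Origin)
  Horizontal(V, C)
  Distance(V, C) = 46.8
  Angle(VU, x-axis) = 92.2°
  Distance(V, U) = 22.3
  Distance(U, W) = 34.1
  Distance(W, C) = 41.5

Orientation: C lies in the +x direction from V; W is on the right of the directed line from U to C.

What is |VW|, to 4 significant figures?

12.88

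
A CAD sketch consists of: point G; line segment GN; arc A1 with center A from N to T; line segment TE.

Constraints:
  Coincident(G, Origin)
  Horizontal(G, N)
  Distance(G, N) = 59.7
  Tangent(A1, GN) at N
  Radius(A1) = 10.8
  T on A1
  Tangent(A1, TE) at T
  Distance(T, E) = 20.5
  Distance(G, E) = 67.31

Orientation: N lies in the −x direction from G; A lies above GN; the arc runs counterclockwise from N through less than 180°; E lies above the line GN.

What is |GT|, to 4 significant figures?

52.09

G is at the origin; GN is horizontal with |GN| = 59.7 and N on the −x side, so N = (-59.70, 0.000). Tangency of A1 to GN means the radius AN is perpendicular to GN, so A = N + (0, 10.8) = (-59.70, 10.80). Since AT ⟂ TE (tangency), |AE| = √(10.8² + 20.5²) = 23.17 regardless of where T sits on A1. So E lies on both circle(G, 67.31) and circle(A, 23.17); the above-GN intersection is E = (-58.14, 33.92). T is the foot of the tangent from E: T = (-49.83, 15.18).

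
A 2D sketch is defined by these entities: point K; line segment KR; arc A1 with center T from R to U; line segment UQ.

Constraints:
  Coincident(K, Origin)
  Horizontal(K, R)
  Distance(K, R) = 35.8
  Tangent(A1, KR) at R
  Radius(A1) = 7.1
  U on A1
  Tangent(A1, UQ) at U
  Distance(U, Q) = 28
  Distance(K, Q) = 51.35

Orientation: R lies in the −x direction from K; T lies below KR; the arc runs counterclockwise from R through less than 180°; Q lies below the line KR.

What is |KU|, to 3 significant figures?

43.6

K is at the origin; KR is horizontal with |KR| = 35.8 and R on the −x side, so R = (-35.8, 0.00). A1 meets KR tangentially, so TR is at right angles to KR, so T = R + (0, -7.1) = (-35.8, -7.10). Since TU ⟂ UQ (tangency), |TQ| = √(7.1² + 28.0²) = 28.9 regardless of where U sits on A1. So Q lies on both circle(K, 51.35) and circle(T, 28.9); the below-KR intersection is Q = (-36.6, -36.0). U is the foot of the tangent from Q: U = (-42.7, -8.64).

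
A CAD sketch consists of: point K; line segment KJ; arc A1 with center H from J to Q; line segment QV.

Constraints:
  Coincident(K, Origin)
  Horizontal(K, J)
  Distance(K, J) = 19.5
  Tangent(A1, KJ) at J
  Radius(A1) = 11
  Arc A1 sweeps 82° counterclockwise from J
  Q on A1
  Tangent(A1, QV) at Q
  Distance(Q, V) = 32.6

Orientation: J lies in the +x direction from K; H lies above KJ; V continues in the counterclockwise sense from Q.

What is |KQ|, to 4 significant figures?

31.83

K is at the origin; K and J share the same y with |KJ| = 19.5 and J on the +x side, so J = (19.50, 0.000). The tangent condition forces HJ to be normal to KJ, so H = J + (0, 11) = (19.50, 11.00). On A1, J sits at bearing -90° from H; an 82° counterclockwise sweep puts Q at bearing -8°, so Q = H + 11.0·(cos -8°, sin -8°) = (30.39, 9.469). Then |KQ| = |Q − K| = 31.83.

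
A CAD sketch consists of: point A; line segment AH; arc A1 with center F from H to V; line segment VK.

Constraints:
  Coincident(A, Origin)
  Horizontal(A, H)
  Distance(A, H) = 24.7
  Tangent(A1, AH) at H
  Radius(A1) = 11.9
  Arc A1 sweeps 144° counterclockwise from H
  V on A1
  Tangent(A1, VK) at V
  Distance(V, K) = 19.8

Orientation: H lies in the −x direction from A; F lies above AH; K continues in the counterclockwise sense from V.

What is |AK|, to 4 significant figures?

47.30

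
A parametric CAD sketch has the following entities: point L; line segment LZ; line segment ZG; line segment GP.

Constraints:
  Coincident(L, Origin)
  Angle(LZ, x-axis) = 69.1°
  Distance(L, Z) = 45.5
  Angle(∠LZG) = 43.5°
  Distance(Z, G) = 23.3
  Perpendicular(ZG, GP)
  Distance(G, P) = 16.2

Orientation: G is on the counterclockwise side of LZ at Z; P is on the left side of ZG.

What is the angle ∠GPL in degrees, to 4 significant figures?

147.3°

L is at the origin; LZ runs at 69.1° with length 45.5, so Z = 45.5·(cos 69.1°, sin 69.1°) = (16.23, 42.51). ∠LZG = 43.5°, so ZG runs at 69.1° + (180° − 43.5°) = 205.6° from the x-axis; with |ZG| = 23.3, G = Z + 23.3·(cos 205.6°, sin 205.6°) = (-4.781, 32.44). The perpendicularity gives GP at right angles to ZG; with |GP| = 16.2 on the left of ZG, P = G + 16.2·(0.4321, -0.9018) = (2.219, 17.83). Then cos ∠GPL = PG·PL / (|PG||PL|), giving 147.3°.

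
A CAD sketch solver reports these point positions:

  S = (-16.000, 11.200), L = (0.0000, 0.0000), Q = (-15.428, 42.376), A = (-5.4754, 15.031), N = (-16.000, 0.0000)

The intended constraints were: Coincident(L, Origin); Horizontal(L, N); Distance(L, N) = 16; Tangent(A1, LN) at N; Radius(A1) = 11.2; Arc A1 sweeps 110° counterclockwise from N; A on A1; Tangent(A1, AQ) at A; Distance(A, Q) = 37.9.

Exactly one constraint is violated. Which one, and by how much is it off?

Distance(A, Q) = 37.9 — off by 8.80.

L = (0.00, 0.00) ✓; L.y = 0.00, N.y = 0.00 ✓; |LN| = 16.00 ✓; ∠(SN, NL) = 90.00° ✓; |SN| = 11.20 ✓; bearing(S→A) − bearing(S→N) = 110.0° ✓; |SA| = 11.20 ✓; ∠(SA, AQ) = 90.00° ✓; |AQ| = 29.10 ✗.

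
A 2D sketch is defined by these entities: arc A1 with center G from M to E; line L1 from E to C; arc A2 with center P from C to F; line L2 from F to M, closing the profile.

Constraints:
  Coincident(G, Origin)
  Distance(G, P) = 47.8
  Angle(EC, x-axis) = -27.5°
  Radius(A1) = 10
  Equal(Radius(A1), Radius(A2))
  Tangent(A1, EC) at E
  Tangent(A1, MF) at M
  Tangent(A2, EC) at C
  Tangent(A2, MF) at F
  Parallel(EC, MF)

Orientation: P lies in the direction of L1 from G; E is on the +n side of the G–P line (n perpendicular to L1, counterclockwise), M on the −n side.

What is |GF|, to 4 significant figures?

48.83

The slot axis is L1's direction at -27.5°, so u = (cos -27.5°, sin -27.5°) = (0.8870, -0.4617) and n = (−sin -27.5°, cos -27.5°) = (0.4617, 0.8870). G is at the origin and P lies 47.8 along u from G, so P = 47.8·u = (42.40, -22.07). Tangency of A1 to both parallel lines with radius 10.0 puts E and M at G ± 10.0·n: E = (4.617, 8.870), M = (-4.617, -8.870). Equal radii place C and F the same way about P: C = P + 10.0·n = (47.02, -13.20), F = P − 10.0·n = (37.78, -30.94). Then |GF| = |F − G| = 48.83.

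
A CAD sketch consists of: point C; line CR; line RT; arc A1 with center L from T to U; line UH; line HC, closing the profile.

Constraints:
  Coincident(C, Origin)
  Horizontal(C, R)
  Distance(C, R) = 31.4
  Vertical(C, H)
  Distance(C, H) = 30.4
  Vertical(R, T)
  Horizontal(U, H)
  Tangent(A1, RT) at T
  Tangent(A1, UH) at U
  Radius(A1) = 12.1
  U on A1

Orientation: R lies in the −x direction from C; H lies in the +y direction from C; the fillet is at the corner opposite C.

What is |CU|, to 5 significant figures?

36.009

C is at the origin; CR is horizontal with |CR| = 31.4 and R on the −x side, so R = (-31.400, 0.0000). C and H share the same x with |CH| = 30.4 and H on the +y side, so H = (0.0000, 30.400). The virtual corner opposite C is at (-31.400, 30.400). A1 meets RT tangentially, so LT is at right angles to RT and the tangent condition forces LU to be normal to UH, with radius 12.1, so the center L sits 12.1 in from both sides at L = (-19.300, 18.300). That places the tangent points at T = (-31.400, 18.300) on RT and U = (-19.300, 30.400) on UH. Then |CU| = |U − C| = 36.009.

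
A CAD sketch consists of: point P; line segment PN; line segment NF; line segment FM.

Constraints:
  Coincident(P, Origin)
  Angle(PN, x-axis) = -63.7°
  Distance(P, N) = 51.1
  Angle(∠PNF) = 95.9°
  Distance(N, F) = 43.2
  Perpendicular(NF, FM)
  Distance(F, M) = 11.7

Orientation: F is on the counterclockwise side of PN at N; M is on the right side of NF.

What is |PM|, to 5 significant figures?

79.105

P is at the origin; PN runs at -63.7° with length 51.1, so N = 51.1·(cos -63.7°, sin -63.7°) = (22.641, -45.810). ∠PNF = 95.9°, so NF runs at -63.7° + (180° − 95.9°) = 20.400° from the x-axis; with |NF| = 43.2, F = N + 43.2·(cos 20.400°, sin 20.400°) = (63.132, -30.752). NF ⟂ FM; with |FM| = 11.7 on the right of NF, M = F + 11.7·(0.34857, -0.93728) = (67.210, -41.718). Then |PM| = |M − P| = 79.105.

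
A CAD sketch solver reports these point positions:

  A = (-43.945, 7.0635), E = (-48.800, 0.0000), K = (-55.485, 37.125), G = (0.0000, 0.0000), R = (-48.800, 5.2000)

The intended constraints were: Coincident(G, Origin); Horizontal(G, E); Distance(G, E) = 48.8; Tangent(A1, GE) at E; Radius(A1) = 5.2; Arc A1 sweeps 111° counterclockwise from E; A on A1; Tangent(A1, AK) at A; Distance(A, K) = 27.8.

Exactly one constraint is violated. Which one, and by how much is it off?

Distance(A, K) = 27.8 — off by 4.40.

G = (0.00, 0.00) ✓; G.y = 0.00, E.y = 0.00 ✓; |GE| = 48.80 ✓; ∠(RE, EG) = 90.00° ✓; |RE| = 5.200 ✓; bearing(R→A) − bearing(R→E) = 111.0° ✓; |RA| = 5.200 ✓; ∠(RA, AK) = 90.00° ✓; |AK| = 32.20 ✗.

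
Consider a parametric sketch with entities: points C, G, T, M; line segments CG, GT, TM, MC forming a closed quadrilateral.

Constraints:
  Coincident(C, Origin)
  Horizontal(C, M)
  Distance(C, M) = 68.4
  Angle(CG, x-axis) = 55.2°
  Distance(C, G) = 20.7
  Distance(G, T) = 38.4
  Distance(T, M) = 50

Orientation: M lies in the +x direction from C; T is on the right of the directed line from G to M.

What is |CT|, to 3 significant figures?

30.0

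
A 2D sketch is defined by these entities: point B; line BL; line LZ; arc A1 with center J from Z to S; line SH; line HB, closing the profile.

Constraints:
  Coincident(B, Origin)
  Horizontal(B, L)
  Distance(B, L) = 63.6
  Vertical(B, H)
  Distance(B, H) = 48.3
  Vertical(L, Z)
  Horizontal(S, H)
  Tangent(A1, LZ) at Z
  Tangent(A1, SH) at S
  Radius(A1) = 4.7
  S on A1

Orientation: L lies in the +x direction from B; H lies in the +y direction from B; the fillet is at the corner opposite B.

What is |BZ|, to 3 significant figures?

77.1

B is at the origin; BL is horizontal with |BL| = 63.6 and L on the +x side, so L = (63.6, 0.00). B and H share the same x with |BH| = 48.3 and H on the +y side, so H = (0.00, 48.3). The virtual corner opposite B is at (63.6, 48.3). Since A1 is tangent to LZ there, JZ ⟂ LZ and tangency of A1 to SH means the radius JS is perpendicular to SH, with radius 4.7, so the center J sits 4.7 in from both sides at J = (58.9, 43.6). That places the tangent points at Z = (63.6, 43.6) on LZ and S = (58.9, 48.3) on SH. Then |BZ| = |Z − B| = 77.1.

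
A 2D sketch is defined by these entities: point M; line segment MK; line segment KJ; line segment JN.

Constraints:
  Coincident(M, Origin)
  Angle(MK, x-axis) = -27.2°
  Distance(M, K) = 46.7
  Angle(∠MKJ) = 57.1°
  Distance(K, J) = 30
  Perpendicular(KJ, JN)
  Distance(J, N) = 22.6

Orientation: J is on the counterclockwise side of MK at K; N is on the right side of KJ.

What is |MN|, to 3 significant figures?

62.0

∠MKJ = 57.1°, so KJ runs at -27.2° + (180° − 57.1°) = 95.7° from the x-axis; with |KJ| = 30.0, J = K + 30.0·(cos 95.7°, sin 95.7°) = (38.6, 8.51). KJ ⟂ JN; with |JN| = 22.6 on the right of KJ, N = J + 22.6·(0.995, 0.0993) = (61.0, 10.7). Then |MN| = |N − M| = 62.0.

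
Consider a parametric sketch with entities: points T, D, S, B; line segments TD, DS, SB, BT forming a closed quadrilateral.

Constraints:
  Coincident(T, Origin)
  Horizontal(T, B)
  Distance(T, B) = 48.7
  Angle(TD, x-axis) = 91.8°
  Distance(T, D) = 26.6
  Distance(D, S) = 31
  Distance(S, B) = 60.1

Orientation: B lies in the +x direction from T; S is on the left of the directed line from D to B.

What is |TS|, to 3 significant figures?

54.4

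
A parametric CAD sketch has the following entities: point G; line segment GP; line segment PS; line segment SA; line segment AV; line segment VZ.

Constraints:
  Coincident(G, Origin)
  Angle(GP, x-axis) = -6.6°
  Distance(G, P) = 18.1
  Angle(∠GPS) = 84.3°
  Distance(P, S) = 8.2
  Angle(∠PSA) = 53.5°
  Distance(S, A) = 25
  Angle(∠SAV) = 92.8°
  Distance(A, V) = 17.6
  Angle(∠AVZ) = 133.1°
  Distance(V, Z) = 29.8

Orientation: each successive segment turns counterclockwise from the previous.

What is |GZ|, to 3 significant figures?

46.5

G is at the origin; GP runs at -6.6° with length 18.1, so P = (18.0, -2.08). ∠GPS = 84.3° gives PS at 89.1° from the x-axis; with |PS| = 8.2, S = (18.1, 6.12). ∠PSA = 53.5° gives SA at -144° from the x-axis; with |SA| = 25.0, A = (-2.22, -8.43). ∠SAV = 92.8° gives AV at -57.2° from the x-axis; with |AV| = 17.6, V = (7.32, -23.2). ∠AVZ = 133.1° gives VZ at -10.3° from the x-axis; with |VZ| = 29.8, Z = (36.6, -28.6). Then |GZ| = |Z − G| = 46.5.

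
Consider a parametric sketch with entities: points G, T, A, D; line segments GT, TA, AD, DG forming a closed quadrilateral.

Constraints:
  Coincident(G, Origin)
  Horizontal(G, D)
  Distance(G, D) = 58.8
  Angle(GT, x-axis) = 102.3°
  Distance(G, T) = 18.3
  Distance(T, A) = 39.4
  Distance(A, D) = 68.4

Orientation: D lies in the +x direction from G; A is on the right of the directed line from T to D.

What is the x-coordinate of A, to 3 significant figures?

-6.15

Checks: GT at 102.3° ✓; |TA| = 39.40 ✓; |AD| = 68.40 ✓.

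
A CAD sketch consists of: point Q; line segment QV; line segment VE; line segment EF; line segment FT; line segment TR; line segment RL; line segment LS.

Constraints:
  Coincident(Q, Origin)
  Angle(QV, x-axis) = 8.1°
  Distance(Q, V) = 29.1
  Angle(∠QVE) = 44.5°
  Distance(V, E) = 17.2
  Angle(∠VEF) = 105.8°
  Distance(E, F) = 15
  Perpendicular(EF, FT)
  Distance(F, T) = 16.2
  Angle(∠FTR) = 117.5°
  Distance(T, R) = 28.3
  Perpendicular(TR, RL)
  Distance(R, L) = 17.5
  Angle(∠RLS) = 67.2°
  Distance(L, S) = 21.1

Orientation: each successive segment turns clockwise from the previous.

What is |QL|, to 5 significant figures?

40.478

Q is at the origin; QV runs at 8.1° with length 29.1, so V = (28.810, 4.1002). ∠QVE = 44.5° gives VE at -127.40° from the x-axis; with |VE| = 17.2, E = (18.363, -9.5637). ∠VEF = 105.8° gives EF at 158.40° from the x-axis; with |EF| = 15.0, F = (4.4162, -4.0418). EF is perpendicular to FT, so FT runs at 68.400°; with |FT| = 16.2, T = (10.380, 11.021). ∠FTR = 117.5° gives TR at 5.9000° from the x-axis; with |TR| = 28.3, R = (38.530, 13.930). The perpendicularity gives RL at right angles to TR, so RL runs at -84.100°; with |RL| = 17.5, L = (40.329, -3.4777). Then |QL| = |L − Q| = 40.478.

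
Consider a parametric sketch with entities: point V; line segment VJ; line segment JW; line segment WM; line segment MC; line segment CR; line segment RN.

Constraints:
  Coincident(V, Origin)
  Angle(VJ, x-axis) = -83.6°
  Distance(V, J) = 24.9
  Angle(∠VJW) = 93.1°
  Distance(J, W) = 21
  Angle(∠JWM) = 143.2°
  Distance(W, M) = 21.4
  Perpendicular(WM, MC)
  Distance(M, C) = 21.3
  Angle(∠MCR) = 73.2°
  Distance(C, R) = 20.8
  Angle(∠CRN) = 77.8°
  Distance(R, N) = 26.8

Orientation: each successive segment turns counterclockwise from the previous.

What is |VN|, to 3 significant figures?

45.0

V is at the origin; VJ runs at -83.6° with length 24.9, so J = (2.78, -24.7). ∠VJW = 93.1° gives JW at 3.30° from the x-axis; with |JW| = 21.0, W = (23.7, -23.5). ∠JWM = 143.2° gives WM at 40.1° from the x-axis; with |WM| = 21.4, M = (40.1, -9.75). WM ⟂ MC, so MC runs at 130°; with |MC| = 21.3, C = (26.4, 6.54). ∠MCR = 73.2° gives CR at -123° from the x-axis; with |CR| = 20.8, R = (15.0, -10.9). ∠CRN = 77.8° gives RN at -20.9° from the x-axis; with |RN| = 26.8, N = (40.1, -20.4). Then |VN| = |N − V| = 45.0.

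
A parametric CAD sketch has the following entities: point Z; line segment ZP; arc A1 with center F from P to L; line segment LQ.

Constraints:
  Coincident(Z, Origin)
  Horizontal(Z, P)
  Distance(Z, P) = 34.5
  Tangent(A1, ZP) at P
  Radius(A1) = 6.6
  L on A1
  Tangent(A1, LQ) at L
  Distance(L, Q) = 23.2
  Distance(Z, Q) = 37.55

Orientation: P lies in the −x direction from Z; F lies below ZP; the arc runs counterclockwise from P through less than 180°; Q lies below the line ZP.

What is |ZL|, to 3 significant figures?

41.0

Checks: |FL| = 6.600 ✓; ∠(FL, LQ) = 90.00° ✓; |LQ| = 23.20 ✓; |ZQ| = 37.55 ✓.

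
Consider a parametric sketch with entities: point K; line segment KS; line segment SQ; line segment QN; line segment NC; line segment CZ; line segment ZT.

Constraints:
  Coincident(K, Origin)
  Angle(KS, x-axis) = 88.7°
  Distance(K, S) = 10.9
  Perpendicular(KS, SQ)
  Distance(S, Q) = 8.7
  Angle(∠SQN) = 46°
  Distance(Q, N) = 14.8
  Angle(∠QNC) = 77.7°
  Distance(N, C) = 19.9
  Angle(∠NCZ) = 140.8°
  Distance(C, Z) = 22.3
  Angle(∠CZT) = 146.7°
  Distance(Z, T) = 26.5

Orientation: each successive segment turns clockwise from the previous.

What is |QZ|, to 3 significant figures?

34.0

∠QNC = 77.7° gives NC at 122° from the x-axis; with |NC| = 19.9, C = (-12.2, 17.1). ∠NCZ = 140.8° gives CZ at 83.2° from the x-axis; with |CZ| = 22.3, Z = (-9.60, 39.2). Then |QZ| = |Z − Q| = 34.0.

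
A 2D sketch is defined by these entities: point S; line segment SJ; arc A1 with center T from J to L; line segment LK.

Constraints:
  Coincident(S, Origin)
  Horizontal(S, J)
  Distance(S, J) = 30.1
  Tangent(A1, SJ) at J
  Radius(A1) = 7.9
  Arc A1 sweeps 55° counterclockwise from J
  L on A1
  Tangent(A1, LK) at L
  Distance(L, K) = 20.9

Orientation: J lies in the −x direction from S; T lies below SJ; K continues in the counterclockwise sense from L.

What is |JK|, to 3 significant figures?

27.6

On A1, J sits at bearing 90° from T; a 55° counterclockwise sweep puts L at bearing 145°, so L = T + 7.9·(cos 145°, sin 145°) = (-36.6, -3.37). Since A1 is tangent to LK there, TL ⟂ LK, so LK runs along (−sin 145°, cos 145°); with |LK| = 20.9, K = (-48.6, -20.5). Then |JK| = |K − J| = 27.6.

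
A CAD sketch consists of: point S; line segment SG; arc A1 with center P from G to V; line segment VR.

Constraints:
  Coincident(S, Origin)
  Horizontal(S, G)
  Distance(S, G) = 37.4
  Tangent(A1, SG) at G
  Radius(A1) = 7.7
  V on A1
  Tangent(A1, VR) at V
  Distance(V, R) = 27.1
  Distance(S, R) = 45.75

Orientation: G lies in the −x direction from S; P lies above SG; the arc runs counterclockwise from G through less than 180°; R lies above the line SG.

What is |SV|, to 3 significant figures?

30.7

Checks: |PG| = 7.700 ✓; |PV| = 7.700 ✓; ∠(PV, VR) = 90.00° ✓; |VR| = 27.10 ✓; |SR| = 45.75 ✓.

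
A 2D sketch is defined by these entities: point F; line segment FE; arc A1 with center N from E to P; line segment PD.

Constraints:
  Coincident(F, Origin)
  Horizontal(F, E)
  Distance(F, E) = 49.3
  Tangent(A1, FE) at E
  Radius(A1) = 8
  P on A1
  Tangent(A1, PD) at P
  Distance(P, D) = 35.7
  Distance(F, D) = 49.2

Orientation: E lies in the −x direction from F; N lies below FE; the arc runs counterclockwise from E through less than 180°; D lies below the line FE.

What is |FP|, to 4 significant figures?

56.66

Checks: |FE| = 49.30 ✓; |NP| = 8.000 ✓; ∠(NP, PD) = 90.00° ✓; |PD| = 35.70 ✓; |FD| = 49.20 ✓.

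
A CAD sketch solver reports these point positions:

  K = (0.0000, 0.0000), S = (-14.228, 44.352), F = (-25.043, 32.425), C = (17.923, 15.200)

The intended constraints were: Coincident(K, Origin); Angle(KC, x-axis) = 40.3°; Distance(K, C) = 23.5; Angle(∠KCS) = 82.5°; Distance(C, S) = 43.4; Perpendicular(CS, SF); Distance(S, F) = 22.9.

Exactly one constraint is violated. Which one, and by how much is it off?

Distance(S, F) = 22.9 — off by 6.80.

K = (0.00, 0.00) ✓; KC at 40.30° ✓; |KC| = 23.50 ✓; ∠KCS = 82.50° ✓; |CS| = 43.40 ✓; ∠(CS, SF) = 90.00° ✓; |SF| = 16.10 ✗.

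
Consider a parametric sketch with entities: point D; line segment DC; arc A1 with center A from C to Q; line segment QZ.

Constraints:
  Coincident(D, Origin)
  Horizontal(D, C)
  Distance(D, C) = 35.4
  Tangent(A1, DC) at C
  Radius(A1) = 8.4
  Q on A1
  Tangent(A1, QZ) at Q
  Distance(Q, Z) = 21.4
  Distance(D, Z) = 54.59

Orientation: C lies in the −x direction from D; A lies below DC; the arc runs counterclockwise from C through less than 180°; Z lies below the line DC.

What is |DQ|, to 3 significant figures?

44.3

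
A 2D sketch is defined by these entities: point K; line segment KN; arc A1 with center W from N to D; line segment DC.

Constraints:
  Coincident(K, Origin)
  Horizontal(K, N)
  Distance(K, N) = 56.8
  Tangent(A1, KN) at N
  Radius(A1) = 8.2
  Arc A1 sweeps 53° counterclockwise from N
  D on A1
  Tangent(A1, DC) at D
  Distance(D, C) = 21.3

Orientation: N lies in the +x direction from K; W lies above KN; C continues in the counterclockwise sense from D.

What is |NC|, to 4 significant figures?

28.04

K is at the origin; KN is horizontal with |KN| = 56.8 and N on the +x side, so N = (56.80, 0.000). Tangency of A1 to KN means the radius WN is perpendicular to KN, so W = N + (0, 8.2) = (56.80, 8.200). On A1, N sits at bearing -90° from W; a 53° counterclockwise sweep puts D at bearing -37°, so D = W + 8.2·(cos -37°, sin -37°) = (63.35, 3.265). Tangency of A1 to DC means the radius WD is perpendicular to DC, so DC runs along (−sin -37°, cos -37°); with |DC| = 21.3, C = (76.17, 20.28). Then |NC| = |C − N| = 28.04.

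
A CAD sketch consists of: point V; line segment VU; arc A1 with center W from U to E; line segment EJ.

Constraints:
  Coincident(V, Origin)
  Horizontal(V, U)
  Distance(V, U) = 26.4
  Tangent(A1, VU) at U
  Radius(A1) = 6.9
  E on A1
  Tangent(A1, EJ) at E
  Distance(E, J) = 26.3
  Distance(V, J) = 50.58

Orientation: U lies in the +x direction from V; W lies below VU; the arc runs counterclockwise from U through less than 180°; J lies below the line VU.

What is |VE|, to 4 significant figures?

24.70

Checks: |WE| = 6.900 ✓; ∠(WE, EJ) = 90.00° ✓; |EJ| = 26.30 ✓; |VJ| = 50.58 ✓.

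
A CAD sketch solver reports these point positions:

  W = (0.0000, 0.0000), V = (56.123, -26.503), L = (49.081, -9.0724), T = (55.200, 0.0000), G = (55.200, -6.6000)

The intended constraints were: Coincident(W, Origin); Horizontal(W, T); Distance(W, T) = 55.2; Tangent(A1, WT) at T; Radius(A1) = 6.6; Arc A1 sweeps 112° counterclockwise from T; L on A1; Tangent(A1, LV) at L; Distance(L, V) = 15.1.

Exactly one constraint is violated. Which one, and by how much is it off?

Distance(L, V) = 15.1 — off by 3.70.

W = (0.00, 0.00) ✓; W.y = 0.00, T.y = 0.00 ✓; |WT| = 55.20 ✓; ∠(GT, TW) = 90.00° ✓; |GT| = 6.600 ✓; bearing(G→L) − bearing(G→T) = 112.0° ✓; |GL| = 6.600 ✓; ∠(GL, LV) = 90.00° ✓; |LV| = 18.80 ✗.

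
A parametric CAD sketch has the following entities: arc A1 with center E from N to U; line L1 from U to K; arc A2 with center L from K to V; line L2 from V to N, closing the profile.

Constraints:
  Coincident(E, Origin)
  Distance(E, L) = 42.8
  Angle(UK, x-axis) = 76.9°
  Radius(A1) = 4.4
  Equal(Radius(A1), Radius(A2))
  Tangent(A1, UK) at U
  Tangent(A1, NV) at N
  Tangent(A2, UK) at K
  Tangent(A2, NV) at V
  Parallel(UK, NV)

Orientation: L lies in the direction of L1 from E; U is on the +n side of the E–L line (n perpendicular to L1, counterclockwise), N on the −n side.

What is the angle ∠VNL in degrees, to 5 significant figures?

5.8696°

Tangency of A1 to both parallel lines with radius 4.4 puts U and N at E ± 4.4·n: U = (-4.2855, 0.99727), N = (4.2855, -0.99727). Equal radii place K and V the same way about L: K = L + 4.4·n = (5.4152, 42.683), V = L − 4.4·n = (13.986, 40.689). Then cos ∠VNL = NV·NL / (|NV||NL|), giving 5.8696°.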